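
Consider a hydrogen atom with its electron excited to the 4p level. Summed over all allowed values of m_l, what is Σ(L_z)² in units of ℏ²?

Σ(L_z)² = 2 ℏ²

The 4p level has l = 1.
The allowed m_l values are -1, 0, 1.
Σ m_l² = l(l+1)(2l+1)/3 = 1·2·3/3 = 2.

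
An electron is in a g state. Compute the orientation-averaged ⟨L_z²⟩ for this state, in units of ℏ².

For a g orbital, l = 4.
m_l ∈ {-4, -3, -2, -1, 0, 1, 2, 3, 4}.
⟨L_z²⟩ = ℏ²·l(l+1)/3 = 6.667ℏ².

⟨L_z²⟩ = 6.667 ℏ²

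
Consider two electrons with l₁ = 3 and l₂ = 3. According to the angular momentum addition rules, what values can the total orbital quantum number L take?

By the triangle rule, |l₁ − l₂| ≤ L ≤ l₁ + l₂.
Allowed values: L = 0, 1, 2, 3, 4, 5, 6.

L = 0, 1, 2, 3, 4, 5, 6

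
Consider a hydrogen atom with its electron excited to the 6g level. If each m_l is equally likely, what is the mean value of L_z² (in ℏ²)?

The 6g level has l = 4.
m_l runs from −4 to 4, i.e. {-4, -3, -2, -1, 0, 1, 2, 3, 4}.
⟨L_z²⟩ = ℏ²·(Σ m_l²)/(2l+1) = ℏ²·60/9 = 6.667ℏ².

⟨L_z²⟩ = 6.667 ℏ²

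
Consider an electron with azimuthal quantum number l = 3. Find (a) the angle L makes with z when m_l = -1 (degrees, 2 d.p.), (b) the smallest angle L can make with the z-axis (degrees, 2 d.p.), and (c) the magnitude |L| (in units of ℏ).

θ(m_l=-1) ≈ 106.78°; θ_min ≈ 30.00°; |L| = 2√3 ℏ ≈ 3.464ℏ

For m_l = -1: cos θ = -1/√12, θ ≈ 106.78°.
cos θ_min = 3/√12, so θ_min ≈ 30.00°.
|L| = ℏ√(3·4) = 2√3 ℏ ≈ 3.464ℏ.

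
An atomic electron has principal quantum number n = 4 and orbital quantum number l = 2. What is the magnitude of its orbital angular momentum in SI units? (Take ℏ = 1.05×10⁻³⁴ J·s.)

|L| = ℏ√(l(l+1)) = ℏ√(2·3) = √6 ℏ
Numerically, |L| = 2.449 × (1.05×10⁻³⁴ J·s) = 2.57×10⁻³⁴ J·s.

|L| = 2.57×10⁻³⁴ J·s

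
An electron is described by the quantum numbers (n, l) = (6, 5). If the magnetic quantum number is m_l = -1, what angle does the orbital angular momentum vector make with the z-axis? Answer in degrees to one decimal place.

|L|² = l(l+1)ℏ² = 30ℏ², so |L| = √30 ℏ.
L_z = m_l ℏ = −1ℏ.
cos θ = L_z/|L| = -1/√30, so θ ≈ 100.5°.

θ ≈ 100.5°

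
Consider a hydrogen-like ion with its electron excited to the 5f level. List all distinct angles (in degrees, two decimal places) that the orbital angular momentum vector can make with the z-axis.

The 5f level has l = 3.
|L| = ℏ√(l(l+1)) = 2√3 ℏ.
cos θ = m_l/√12 for each m_l ∈ {-3, -2, -1, 0, 1, 2, 3}.

θ ∈ {30.00°, 54.74°, 73.22°, 90.00°, 106.78°, 125.26°, 150.00°}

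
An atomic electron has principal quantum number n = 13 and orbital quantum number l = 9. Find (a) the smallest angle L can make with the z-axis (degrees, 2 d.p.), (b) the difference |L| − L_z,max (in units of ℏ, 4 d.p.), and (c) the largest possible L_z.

cos θ_min = 9/√90, so θ_min ≈ 18.43°.
|L| − L_z,max = (3√10 − 9)ℏ ≈ 0.4868ℏ.
L_z,max = lℏ = 9ℏ.

θ_min ≈ 18.43°; |L|−L_z,max ≈ 0.4868ℏ; L_z,max = 9ℏ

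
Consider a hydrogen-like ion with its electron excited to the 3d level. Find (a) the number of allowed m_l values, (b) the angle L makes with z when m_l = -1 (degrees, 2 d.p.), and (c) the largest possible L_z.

The 3d level has l = 2.
There are 2l+1 = 5 values of m_l.
For m_l = -1: cos θ = -1/√6, θ ≈ 114.09°.
L_z,max = lℏ = 2ℏ.

5 values; θ(m_l=-1) ≈ 114.09°; L_z,max = 2ℏ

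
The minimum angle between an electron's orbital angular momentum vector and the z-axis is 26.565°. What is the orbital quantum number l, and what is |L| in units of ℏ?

l = 4, |L| = 2√5 ℏ ≈ 4.472ℏ

At minimum angle, m_l = l, so cos θ = l/√(l(l+1)); cos²θ = l/(l+1) = 0.8000.
l = cos²θ/sin²θ ≈ 4.
Then |L| = ℏ√(4·5) = 2√5 ℏ.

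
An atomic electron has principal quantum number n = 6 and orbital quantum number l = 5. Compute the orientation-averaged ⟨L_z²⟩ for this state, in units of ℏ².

m_l ∈ {-5, -4, -3, -2, -1, 0, 1, 2, 3, 4, 5}.
Average of L_z² over 11 states: 110/11 ℏ² = 10 ℏ².

⟨L_z²⟩ = 10 ℏ²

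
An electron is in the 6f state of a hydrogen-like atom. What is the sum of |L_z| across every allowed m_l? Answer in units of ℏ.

Σ|L_z| = 12 ℏ

The 6f subshell has l = 3.
m_l runs from −3 to 3, i.e. {-3, -2, -1, 0, 1, 2, 3}.
Σ|m_l| = 2·3(3+1)/2 = 12.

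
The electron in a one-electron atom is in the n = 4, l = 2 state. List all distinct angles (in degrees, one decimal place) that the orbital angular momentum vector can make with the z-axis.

|L| = ℏ√(l(l+1)) = √6 ℏ.
cos θ = m_l/√6 for each m_l ∈ {-2, -1, 0, 1, 2}.

θ ∈ {35.3°, 65.9°, 90.0°, 114.1°, 144.7°}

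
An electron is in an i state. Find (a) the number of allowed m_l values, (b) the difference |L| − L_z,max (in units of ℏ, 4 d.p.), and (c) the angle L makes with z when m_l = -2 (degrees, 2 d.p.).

I corresponds to l = 6.
There are 2l+1 = 13 values of m_l.
|L| − L_z,max = (√42 − 6)ℏ ≈ 0.4807ℏ.
For m_l = -2: cos θ = -2/√42, θ ≈ 107.98°.

13 values; |L|−L_z,max ≈ 0.4807ℏ; θ(m_l=-2) ≈ 107.98°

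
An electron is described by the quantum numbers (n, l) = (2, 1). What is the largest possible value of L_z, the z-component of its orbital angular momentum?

L_z = m_l ℏ with m_l ∈ {−1, …, 1}; the maximum is m_l = 1.

L_z,max = 1ℏ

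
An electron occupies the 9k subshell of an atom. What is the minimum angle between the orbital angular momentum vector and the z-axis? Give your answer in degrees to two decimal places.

9k means n = 9, l = 7.
|L| = ℏ√(l(l+1)) = 2√14 ℏ.
The smallest angle corresponds to the largest L_z, i.e. m_l = l = 7, giving L_z = 7ℏ.
cos θ_min = 7/√56, so θ_min ≈ 20.70°.

θ_min ≈ 20.70°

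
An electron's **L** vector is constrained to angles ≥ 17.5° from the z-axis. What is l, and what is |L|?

l = 10, |L| = √110 ℏ ≈ 10.488ℏ

cos²θ_min = l/(l+1) = 0.9096.
Thus l = 0.9096/(1 − 0.9096) ≈ 10.
Then |L| = ℏ√(10·11) = √110 ℏ.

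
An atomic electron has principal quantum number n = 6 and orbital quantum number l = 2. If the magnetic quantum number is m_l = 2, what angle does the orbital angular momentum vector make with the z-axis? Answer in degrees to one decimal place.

θ ≈ 35.3°

|L| = √(l(l+1)) ℏ = √6 ℏ.
L_z = m_l ℏ = 2ℏ.
cos θ = L_z/|L| = 2/√6, so θ ≈ 35.3°.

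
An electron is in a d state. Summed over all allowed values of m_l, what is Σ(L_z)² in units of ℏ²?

Σ(L_z)² = 10 ℏ²

For a d orbital, l = 2.
m_l ∈ {-2, -1, 0, 1, 2}.
Σ m_l² = l(l+1)(2l+1)/3 = 2·3·5/3 = 10.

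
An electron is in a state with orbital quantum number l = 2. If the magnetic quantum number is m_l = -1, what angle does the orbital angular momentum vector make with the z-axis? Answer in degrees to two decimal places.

|L| = ℏ√(l(l+1)) = √6 ℏ.
L_z = m_l ℏ = −1ℏ.
cos θ = L_z/|L| = -1/√6, so θ ≈ 114.09°.

θ ≈ 114.09°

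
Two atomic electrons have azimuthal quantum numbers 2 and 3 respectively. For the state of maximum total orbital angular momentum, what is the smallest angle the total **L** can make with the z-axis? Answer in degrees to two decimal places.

By the triangle rule, |l₁ − l₂| ≤ L ≤ l₁ + l₂.
So L can be 1, 2, 3, 4, 5.
The maximum is L = 5, with |L_tot| = ℏ√(5·6) = √30 ℏ.
The minimum angle with z is arccos(5/√30) ≈ 24.09°.

θ_min ≈ 24.09°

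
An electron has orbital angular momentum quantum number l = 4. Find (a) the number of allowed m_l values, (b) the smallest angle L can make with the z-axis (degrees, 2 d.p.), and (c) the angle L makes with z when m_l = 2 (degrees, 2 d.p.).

9 values; θ_min ≈ 26.57°; θ(m_l=2) ≈ 63.43°

There are 2l+1 = 9 values of m_l.
cos θ_min = 4/√20, so θ_min ≈ 26.57°.
For m_l = 2: cos θ = 2/√20, θ ≈ 63.43°.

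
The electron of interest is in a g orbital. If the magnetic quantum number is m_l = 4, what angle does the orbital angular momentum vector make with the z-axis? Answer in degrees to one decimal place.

A g state has l = 4.
|L| = √(l(l+1)) ℏ = 2√5 ℏ.
L_z = m_l ℏ = 4ℏ.
cos θ = L_z/|L| = 4/√20, so θ ≈ 26.6°.

θ ≈ 26.6°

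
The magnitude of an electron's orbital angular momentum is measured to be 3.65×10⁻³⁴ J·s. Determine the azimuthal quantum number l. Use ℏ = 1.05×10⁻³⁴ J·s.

l = 3

In units of ℏ, |L| ≈ 3.476.
(|L|/ℏ)² = l(l+1) ≈ 12.08 ⇒ l = 3.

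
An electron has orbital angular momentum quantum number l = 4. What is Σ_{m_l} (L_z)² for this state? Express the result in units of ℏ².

The allowed m_l values are -4, -3, -2, -1, 0, 1, 2, 3, 4.
Σ m_l² = l(l+1)(2l+1)/3 = 4·5·9/3 = 60.

Σ(L_z)² = 60 ℏ²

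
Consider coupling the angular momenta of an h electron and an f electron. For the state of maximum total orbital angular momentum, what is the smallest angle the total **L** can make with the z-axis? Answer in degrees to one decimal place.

θ_min ≈ 19.5°

Angular momentum addition gives L = |l₁ − l₂|, …, l₁ + l₂.
So L can be 2, 3, 4, 5, 6, 7, 8.
The maximum is L = 8, with |L_tot| = ℏ√(8·9) = 6√2 ℏ.
The minimum angle with z is arccos(8/√72) ≈ 19.5°.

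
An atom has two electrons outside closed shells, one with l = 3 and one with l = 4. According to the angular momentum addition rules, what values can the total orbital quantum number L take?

L = 1, 2, 3, 4, 5, 6, 7

The total orbital quantum number L ranges from |l₁ − l₂| to l₁ + l₂ in integer steps.
Allowed values: L = 1, 2, 3, 4, 5, 6, 7.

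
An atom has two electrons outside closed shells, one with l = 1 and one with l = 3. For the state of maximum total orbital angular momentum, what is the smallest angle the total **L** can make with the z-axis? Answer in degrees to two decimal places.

θ_min ≈ 26.57°

L runs from |1 − 3| = 2 to 1 + 3 = 4.
So L can be 2, 3, 4.
The maximum is L = 4, with |L_tot| = ℏ√(4·5) = 2√5 ℏ.
The minimum angle with z is arccos(4/√20) ≈ 26.57°.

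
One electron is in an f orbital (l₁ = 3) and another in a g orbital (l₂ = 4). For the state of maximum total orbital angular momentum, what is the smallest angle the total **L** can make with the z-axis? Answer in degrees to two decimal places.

θ_min ≈ 20.70°

By the triangle rule, |l₁ − l₂| ≤ L ≤ l₁ + l₂.
L ∈ {1, 2, 3, 4, 5, 6, 7}.
The maximum is L = 7, with |L_tot| = ℏ√(7·8) = 2√14 ℏ.
The minimum angle with z is arccos(7/√56) ≈ 20.70°.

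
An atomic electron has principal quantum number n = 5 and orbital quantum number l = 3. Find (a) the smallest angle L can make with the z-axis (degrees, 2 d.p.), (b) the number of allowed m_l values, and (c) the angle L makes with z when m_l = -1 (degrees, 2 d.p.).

θ_min ≈ 30.00°; 7 values; θ(m_l=-1) ≈ 106.78°

cos θ_min = 3/√12, so θ_min ≈ 30.00°.
There are 2l+1 = 7 values of m_l.
For m_l = -1: cos θ = -1/√12, θ ≈ 106.78°.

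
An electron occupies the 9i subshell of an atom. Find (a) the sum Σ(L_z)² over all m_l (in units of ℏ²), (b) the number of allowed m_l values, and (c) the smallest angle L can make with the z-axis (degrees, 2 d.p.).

9i means n = 9, l = 6.
Σ m_l² = 182, so Σ(L_z)² = 182 ℏ².
There are 2l+1 = 13 values of m_l.
cos θ_min = 6/√42, so θ_min ≈ 22.21°.

Σ(L_z)² = 182 ℏ²; 13 values; θ_min ≈ 22.21°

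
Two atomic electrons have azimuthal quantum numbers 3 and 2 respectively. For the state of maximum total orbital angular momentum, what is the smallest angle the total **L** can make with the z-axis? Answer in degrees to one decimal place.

θ_min ≈ 24.1°

L runs from |3 − 2| = 1 to 3 + 2 = 5.
L ∈ {1, 2, 3, 4, 5}.
The maximum is L = 5, with |L_tot| = ℏ√(5·6) = √30 ℏ.
The minimum angle with z is arccos(5/√30) ≈ 24.1°.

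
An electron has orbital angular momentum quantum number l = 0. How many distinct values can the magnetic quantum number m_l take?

The number of m_l values is 2l + 1 = 2·0 + 1 = 1.

1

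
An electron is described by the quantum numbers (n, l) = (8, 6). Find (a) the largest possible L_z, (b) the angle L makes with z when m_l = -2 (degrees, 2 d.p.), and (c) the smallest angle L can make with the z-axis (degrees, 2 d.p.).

L_z,max = lℏ = 6ℏ.
For m_l = -2: cos θ = -2/√42, θ ≈ 107.98°.
cos θ_min = 6/√42, so θ_min ≈ 22.21°.

L_z,max = 6ℏ; θ(m_l=-2) ≈ 107.98°; θ_min ≈ 22.21°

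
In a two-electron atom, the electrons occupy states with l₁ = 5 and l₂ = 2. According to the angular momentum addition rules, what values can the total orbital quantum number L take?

L = 3, 4, 5, 6, 7

The total orbital quantum number L ranges from |l₁ − l₂| to l₁ + l₂ in integer steps.
Allowed values: L = 3, 4, 5, 6, 7.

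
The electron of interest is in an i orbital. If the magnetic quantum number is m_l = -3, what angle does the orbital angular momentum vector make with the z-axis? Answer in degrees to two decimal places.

θ ≈ 117.58°

An i state has l = 6.
|L| = √(l(l+1)) ℏ = √42 ℏ.
L_z = m_l ℏ = −3ℏ.
cos θ = L_z/|L| = -3/√42, so θ ≈ 117.58°.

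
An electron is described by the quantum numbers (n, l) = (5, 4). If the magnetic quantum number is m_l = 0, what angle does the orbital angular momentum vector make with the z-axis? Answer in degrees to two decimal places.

|L|² = l(l+1)ℏ² = 20ℏ², so |L| = 2√5 ℏ.
L_z = m_l ℏ = 0ℏ.
cos θ = L_z/|L| = 0/√20, so θ ≈ 90.00°.

θ ≈ 90.00°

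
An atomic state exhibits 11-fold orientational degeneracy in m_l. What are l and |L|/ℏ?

2l + 1 = 11 ⇒ l = 5.
|L| = ℏ√(l(l+1)) = ℏ√(5·6) = √30 ℏ.

l = 5, |L| = √30 ℏ ≈ 5.477ℏ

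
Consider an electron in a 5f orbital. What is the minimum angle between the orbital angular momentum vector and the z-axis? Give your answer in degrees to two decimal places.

θ_min ≈ 30.00°

The 5f subshell has l = 3.
|L| = ℏ√(l(l+1)) = 2√3 ℏ.
The smallest angle corresponds to the largest L_z, i.e. m_l = l = 3, giving L_z = 3ℏ.
cos θ_min = 3/√12, so θ_min ≈ 30.00°.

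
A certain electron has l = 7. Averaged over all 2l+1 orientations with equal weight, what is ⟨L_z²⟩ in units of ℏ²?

⟨L_z²⟩ = 18.67 ℏ²

m_l runs from −7 to 7, i.e. {-7, -6, -5, -4, -3, -2, -1, 0, 1, 2, 3, 4, 5, 6, 7}.
⟨L_z²⟩ = ℏ²·l(l+1)/3 = 18.67ℏ².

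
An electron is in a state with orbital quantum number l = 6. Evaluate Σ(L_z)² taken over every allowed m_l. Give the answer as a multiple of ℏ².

Σ(L_z)² = 182 ℏ²

m_l ∈ {-6, -5, -4, -3, -2, -1, 0, 1, 2, 3, 4, 5, 6}.
Summing m² from −6 to 6: Σ m_l² = 182.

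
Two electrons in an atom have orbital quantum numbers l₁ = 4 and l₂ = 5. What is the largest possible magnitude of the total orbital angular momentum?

L runs from |4 − 5| = 1 to 4 + 5 = 9.
Allowed values: L = 1, 2, 3, 4, 5, 6, 7, 8, 9.
The largest magnitude corresponds to L = 9: |L_tot| = ℏ√(9·10) = 3√10 ℏ.

|L_tot|_max = 3√10 ℏ ≈ 9.487ℏ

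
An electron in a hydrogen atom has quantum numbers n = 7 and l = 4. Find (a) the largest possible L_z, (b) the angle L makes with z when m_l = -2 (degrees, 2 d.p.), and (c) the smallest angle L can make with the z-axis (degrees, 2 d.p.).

L_z,max = lℏ = 4ℏ.
For m_l = -2: cos θ = -2/√20, θ ≈ 116.57°.
cos θ_min = 4/√20, so θ_min ≈ 26.57°.

L_z,max = 4ℏ; θ(m_l=-2) ≈ 116.57°; θ_min ≈ 26.57°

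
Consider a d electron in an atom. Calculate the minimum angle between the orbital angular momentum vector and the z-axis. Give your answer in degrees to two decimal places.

θ_min ≈ 35.26°

A d state has l = 2.
|L| = ℏ√(l(l+1)) = √6 ℏ.
The smallest angle corresponds to the largest L_z, i.e. m_l = l = 2, giving L_z = 2ℏ.
cos θ_min = 2/√6, so θ_min ≈ 35.26°.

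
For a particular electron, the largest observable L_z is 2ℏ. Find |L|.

L_z,max = lℏ, so l = 2.
|L| = ℏ√(l(l+1)) = √6 ℏ.

|L| = √6 ℏ ≈ 2.449ℏ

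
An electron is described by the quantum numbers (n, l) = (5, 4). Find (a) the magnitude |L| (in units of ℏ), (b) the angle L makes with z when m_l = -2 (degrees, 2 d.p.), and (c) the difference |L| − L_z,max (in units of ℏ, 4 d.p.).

|L| = 2√5 ℏ ≈ 4.472ℏ; θ(m_l=-2) ≈ 116.57°; |L|−L_z,max ≈ 0.4721ℏ

|L| = ℏ√(4·5) = 2√5 ℏ ≈ 4.472ℏ.
For m_l = -2: cos θ = -2/√20, θ ≈ 116.57°.
|L| − L_z,max = (2√5 − 4)ℏ ≈ 0.4721ℏ.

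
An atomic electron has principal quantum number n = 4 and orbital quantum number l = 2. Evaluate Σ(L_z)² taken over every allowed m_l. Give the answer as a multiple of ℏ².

Σ(L_z)² = 10 ℏ²

m_l runs from −2 to 2, i.e. {-2, -1, 0, 1, 2}.
Summing m² from −2 to 2: Σ m_l² = 10.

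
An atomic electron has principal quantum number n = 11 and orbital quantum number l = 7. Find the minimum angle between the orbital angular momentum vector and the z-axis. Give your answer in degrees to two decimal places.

θ_min ≈ 20.70°

|L|² = l(l+1)ℏ² = 56ℏ², so |L| = 2√14 ℏ.
The smallest angle corresponds to the largest L_z, i.e. m_l = l = 7, giving L_z = 7ℏ.
cos θ_min = 7/√56, so θ_min ≈ 20.70°.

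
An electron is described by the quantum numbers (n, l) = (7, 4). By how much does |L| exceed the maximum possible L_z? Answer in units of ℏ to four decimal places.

|L| = 2√5 ℏ ≈ 4.4721ℏ, while L_z,max = lℏ = 4ℏ.
The difference is (2√5 − 4)ℏ ≈ 0.4721ℏ.

|L| − L_z,max ≈ 0.4721ℏ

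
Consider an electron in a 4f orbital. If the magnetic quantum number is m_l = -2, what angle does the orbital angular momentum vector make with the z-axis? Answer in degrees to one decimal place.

For 4f, l = 3.
|L| = ℏ√(l(l+1)) = 2√3 ℏ.
L_z = m_l ℏ = −2ℏ.
cos θ = L_z/|L| = -2/√12, so θ ≈ 125.3°.

θ ≈ 125.3°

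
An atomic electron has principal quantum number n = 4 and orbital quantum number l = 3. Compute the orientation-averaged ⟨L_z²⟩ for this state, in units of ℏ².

⟨L_z²⟩ = 4 ℏ²

m_l runs from −3 to 3, i.e. {-3, -2, -1, 0, 1, 2, 3}.
⟨L_z²⟩ = ℏ²·(Σ m_l²)/(2l+1) = ℏ²·28/7 = 4ℏ².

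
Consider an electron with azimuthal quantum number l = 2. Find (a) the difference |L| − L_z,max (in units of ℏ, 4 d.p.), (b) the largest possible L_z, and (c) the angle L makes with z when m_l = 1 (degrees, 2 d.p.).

|L| − L_z,max = (√6 − 2)ℏ ≈ 0.4495ℏ.
L_z,max = lℏ = 2ℏ.
For m_l = 1: cos θ = 1/√6, θ ≈ 65.91°.

|L|−L_z,max ≈ 0.4495ℏ; L_z,max = 2ℏ; θ(m_l=1) ≈ 65.91°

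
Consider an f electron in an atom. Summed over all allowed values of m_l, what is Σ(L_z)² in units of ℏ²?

Σ(L_z)² = 28 ℏ²

The letter f corresponds to l = 3.
The allowed m_l values are -3, -2, -1, 0, 1, 2, 3.
Summing m² from −3 to 3: Σ m_l² = 28.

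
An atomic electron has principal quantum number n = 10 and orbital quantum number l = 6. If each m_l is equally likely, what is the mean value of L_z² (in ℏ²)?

⟨L_z²⟩ = 14 ℏ²

m_l runs from −6 to 6, i.e. {-6, -5, -4, -3, -2, -1, 0, 1, 2, 3, 4, 5, 6}.
Average of L_z² over 13 states: 182/13 ℏ² = 14 ℏ².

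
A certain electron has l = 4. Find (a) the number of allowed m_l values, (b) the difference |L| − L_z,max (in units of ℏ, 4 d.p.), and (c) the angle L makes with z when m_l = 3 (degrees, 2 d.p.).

9 values; |L|−L_z,max ≈ 0.4721ℏ; θ(m_l=3) ≈ 47.87°

There are 2l+1 = 9 values of m_l.
|L| − L_z,max = (2√5 − 4)ℏ ≈ 0.4721ℏ.
For m_l = 3: cos θ = 3/√20, θ ≈ 47.87°.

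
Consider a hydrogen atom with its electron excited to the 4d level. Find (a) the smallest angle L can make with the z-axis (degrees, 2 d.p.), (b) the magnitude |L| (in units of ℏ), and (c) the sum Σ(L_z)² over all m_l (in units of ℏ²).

θ_min ≈ 35.26°; |L| = √6 ℏ ≈ 2.449ℏ; Σ(L_z)² = 10 ℏ²

The 4d level has l = 2.
cos θ_min = 2/√6, so θ_min ≈ 35.26°.
|L| = ℏ√(2·3) = √6 ℏ ≈ 2.449ℏ.
Σ m_l² = 10, so Σ(L_z)² = 10 ℏ².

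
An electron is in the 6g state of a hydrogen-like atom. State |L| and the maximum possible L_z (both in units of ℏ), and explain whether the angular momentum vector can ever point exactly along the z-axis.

No: L_z,max = 4ℏ < |L| = 2√5 ℏ ≈ 4.472ℏ

For 6g, l = 4.
|L| = 2√5 ℏ ≈ 4.4721ℏ, while L_z,max = lℏ = 4ℏ.
Since |L| > L_z,max, the vector can never point exactly along z; the closest it comes is θ_min = arccos(4/√20) ≈ 26.6°.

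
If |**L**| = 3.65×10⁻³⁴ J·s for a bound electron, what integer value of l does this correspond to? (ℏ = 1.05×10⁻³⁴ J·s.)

Dividing by ℏ: |L|/ℏ ≈ 3.476.
l(l+1) ≈ 3.476² ≈ 12.08, so l = 3.

l = 3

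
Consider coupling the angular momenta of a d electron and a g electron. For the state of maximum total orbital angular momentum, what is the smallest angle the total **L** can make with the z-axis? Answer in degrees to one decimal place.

θ_min ≈ 22.2°

Angular momentum addition gives L = |l₁ − l₂|, …, l₁ + l₂.
L ∈ {2, 3, 4, 5, 6}.
The maximum is L = 6, with |L_tot| = ℏ√(6·7) = √42 ℏ.
The minimum angle with z is arccos(6/√42) ≈ 22.2°.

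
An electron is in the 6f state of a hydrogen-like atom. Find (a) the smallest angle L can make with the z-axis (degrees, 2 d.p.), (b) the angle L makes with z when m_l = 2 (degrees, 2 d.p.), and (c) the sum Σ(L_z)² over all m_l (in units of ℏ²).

θ_min ≈ 30.00°; θ(m_l=2) ≈ 54.74°; Σ(L_z)² = 28 ℏ²

6f means n = 6, l = 3.
cos θ_min = 3/√12, so θ_min ≈ 30.00°.
For m_l = 2: cos θ = 2/√12, θ ≈ 54.74°.
Σ m_l² = 28, so Σ(L_z)² = 28 ℏ².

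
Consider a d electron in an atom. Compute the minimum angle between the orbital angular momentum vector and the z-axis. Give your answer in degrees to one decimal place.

θ_min ≈ 35.3°

D corresponds to l = 2.
|L|² = l(l+1)ℏ² = 6ℏ², so |L| = √6 ℏ.
The smallest angle corresponds to the largest L_z, i.e. m_l = l = 2, giving L_z = 2ℏ.
cos θ_min = 2/√6, so θ_min ≈ 35.3°.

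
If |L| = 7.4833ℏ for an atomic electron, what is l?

l = 7

|L| = ℏ√(l(l+1)), so l(l+1) = 56.
l² + l − 56 = 0 ⇒ l = 7.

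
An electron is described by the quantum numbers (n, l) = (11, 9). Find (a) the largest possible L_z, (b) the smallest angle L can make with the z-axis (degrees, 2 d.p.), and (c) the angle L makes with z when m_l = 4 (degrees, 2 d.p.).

L_z,max = 9ℏ; θ_min ≈ 18.43°; θ(m_l=4) ≈ 65.06°

L_z,max = lℏ = 9ℏ.
cos θ_min = 9/√90, so θ_min ≈ 18.43°.
For m_l = 4: cos θ = 4/√90, θ ≈ 65.06°.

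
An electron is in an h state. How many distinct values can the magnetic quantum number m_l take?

An h state has l = 5.
The number of m_l values is 2l + 1 = 2·5 + 1 = 11.

11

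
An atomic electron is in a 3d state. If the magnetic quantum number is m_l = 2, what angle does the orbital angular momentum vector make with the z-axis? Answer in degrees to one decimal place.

θ ≈ 35.3°

3d means n = 3, l = 2.
|L|² = l(l+1)ℏ² = 6ℏ², so |L| = √6 ℏ.
L_z = m_l ℏ = 2ℏ.
cos θ = L_z/|L| = 2/√6, so θ ≈ 35.3°.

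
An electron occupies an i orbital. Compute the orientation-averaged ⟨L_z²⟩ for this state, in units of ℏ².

⟨L_z²⟩ = 14 ℏ²

For an i orbital, l = 6.
m_l runs from −6 to 6, i.e. {-6, -5, -4, -3, -2, -1, 0, 1, 2, 3, 4, 5, 6}.
Average of L_z² over 13 states: 182/13 ℏ² = 14 ℏ².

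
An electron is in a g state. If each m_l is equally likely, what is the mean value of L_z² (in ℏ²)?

⟨L_z²⟩ = 6.667 ℏ²

The letter g corresponds to l = 4.
m_l runs from −4 to 4, i.e. {-4, -3, -2, -1, 0, 1, 2, 3, 4}.
⟨L_z²⟩ = ℏ²·(Σ m_l²)/(2l+1) = ℏ²·60/9 = 6.667ℏ².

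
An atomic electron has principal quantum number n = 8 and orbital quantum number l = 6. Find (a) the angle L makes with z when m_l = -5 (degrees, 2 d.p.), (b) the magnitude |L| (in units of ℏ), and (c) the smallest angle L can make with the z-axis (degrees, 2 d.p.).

θ(m_l=-5) ≈ 140.49°; |L| = √42 ℏ ≈ 6.481ℏ; θ_min ≈ 22.21°

For m_l = -5: cos θ = -5/√42, θ ≈ 140.49°.
|L| = ℏ√(6·7) = √42 ℏ ≈ 6.481ℏ.
cos θ_min = 6/√42, so θ_min ≈ 22.21°.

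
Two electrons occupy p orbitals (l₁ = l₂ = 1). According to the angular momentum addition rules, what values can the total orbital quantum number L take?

The total orbital quantum number L ranges from |l₁ − l₂| to l₁ + l₂ in integer steps.
So L can be 0, 1, 2.

L = 0, 1, 2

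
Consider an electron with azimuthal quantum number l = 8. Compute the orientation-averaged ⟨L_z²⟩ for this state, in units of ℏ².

⟨L_z²⟩ = 24 ℏ²

m_l runs from −8 to 8, i.e. {-8, -7, -6, -5, -4, -3, -2, -1, 0, 1, 2, 3, 4, 5, 6, 7, 8}.
Average of L_z² over 17 states: 408/17 ℏ² = 24 ℏ².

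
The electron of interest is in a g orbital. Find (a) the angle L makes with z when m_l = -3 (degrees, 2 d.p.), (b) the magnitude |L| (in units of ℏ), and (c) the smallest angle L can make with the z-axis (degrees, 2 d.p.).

A g state has l = 4.
For m_l = -3: cos θ = -3/√20, θ ≈ 132.13°.
|L| = ℏ√(4·5) = 2√5 ℏ ≈ 4.472ℏ.
cos θ_min = 4/√20, so θ_min ≈ 26.57°.

θ(m_l=-3) ≈ 132.13°; |L| = 2√5 ℏ ≈ 4.472ℏ; θ_min ≈ 26.57°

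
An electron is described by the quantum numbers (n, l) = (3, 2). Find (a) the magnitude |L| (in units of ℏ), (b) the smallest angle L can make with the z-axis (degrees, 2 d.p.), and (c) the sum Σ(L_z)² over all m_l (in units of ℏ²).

|L| = √6 ℏ ≈ 2.449ℏ; θ_min ≈ 35.26°; Σ(L_z)² = 10 ℏ²

|L| = ℏ√(2·3) = √6 ℏ ≈ 2.449ℏ.
cos θ_min = 2/√6, so θ_min ≈ 35.26°.
Σ m_l² = 10, so Σ(L_z)² = 10 ℏ².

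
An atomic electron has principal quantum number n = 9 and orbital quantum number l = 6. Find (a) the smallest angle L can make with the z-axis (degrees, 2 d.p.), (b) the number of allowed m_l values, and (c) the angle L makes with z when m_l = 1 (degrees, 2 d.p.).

θ_min ≈ 22.21°; 13 values; θ(m_l=1) ≈ 81.12°

cos θ_min = 6/√42, so θ_min ≈ 22.21°.
There are 2l+1 = 13 values of m_l.
For m_l = 1: cos θ = 1/√42, θ ≈ 81.12°.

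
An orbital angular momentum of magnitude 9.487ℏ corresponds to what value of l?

Since |L|² = l(l+1)ℏ², l(l+1) = 90.
l² + l − 90 = 0 ⇒ l = 9.

l = 9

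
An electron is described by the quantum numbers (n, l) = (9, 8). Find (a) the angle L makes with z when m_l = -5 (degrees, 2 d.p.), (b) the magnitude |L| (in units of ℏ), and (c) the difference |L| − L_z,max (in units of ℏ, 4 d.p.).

For m_l = -5: cos θ = -5/√72, θ ≈ 126.10°.
|L| = ℏ√(8·9) = 6√2 ℏ ≈ 8.485ℏ.
|L| − L_z,max = (6√2 − 8)ℏ ≈ 0.4853ℏ.

θ(m_l=-5) ≈ 126.10°; |L| = 6√2 ℏ ≈ 8.485ℏ; |L|−L_z,max ≈ 0.4853ℏ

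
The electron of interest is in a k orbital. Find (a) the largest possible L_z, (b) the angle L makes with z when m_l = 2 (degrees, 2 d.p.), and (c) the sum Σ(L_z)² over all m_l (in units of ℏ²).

A k state has l = 7.
L_z,max = lℏ = 7ℏ.
For m_l = 2: cos θ = 2/√56, θ ≈ 74.50°.
Σ m_l² = 280, so Σ(L_z)² = 280 ℏ².

L_z,max = 7ℏ; θ(m_l=2) ≈ 74.50°; Σ(L_z)² = 280 ℏ²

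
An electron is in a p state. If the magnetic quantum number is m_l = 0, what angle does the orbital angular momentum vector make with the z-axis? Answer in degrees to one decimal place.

θ ≈ 90.0°

For a p orbital, l = 1.
|L| = √(l(l+1)) ℏ = √2 ℏ.
L_z = m_l ℏ = 0ℏ.
cos θ = L_z/|L| = 0/√2, so θ ≈ 90.0°.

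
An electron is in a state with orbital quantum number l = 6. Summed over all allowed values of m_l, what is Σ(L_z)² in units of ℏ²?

m_l runs from −6 to 6, i.e. {-6, -5, -4, -3, -2, -1, 0, 1, 2, 3, 4, 5, 6}.
Summing m² from −6 to 6: Σ m_l² = 182.

Σ(L_z)² = 182 ℏ²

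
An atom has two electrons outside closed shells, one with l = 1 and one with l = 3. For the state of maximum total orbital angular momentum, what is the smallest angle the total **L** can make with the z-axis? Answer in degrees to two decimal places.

θ_min ≈ 26.57°

The total orbital quantum number L ranges from |l₁ − l₂| to l₁ + l₂ in integer steps.
L ∈ {2, 3, 4}.
The maximum is L = 4, with |L_tot| = ℏ√(4·5) = 2√5 ℏ.
The minimum angle with z is arccos(4/√20) ≈ 26.57°.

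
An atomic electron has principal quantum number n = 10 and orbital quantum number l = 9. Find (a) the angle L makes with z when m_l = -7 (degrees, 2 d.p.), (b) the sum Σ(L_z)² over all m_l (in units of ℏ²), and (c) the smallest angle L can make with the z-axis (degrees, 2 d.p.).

For m_l = -7: cos θ = -7/√90, θ ≈ 137.55°.
Σ m_l² = 570, so Σ(L_z)² = 570 ℏ².
cos θ_min = 9/√90, so θ_min ≈ 18.43°.

θ(m_l=-7) ≈ 137.55°; Σ(L_z)² = 570 ℏ²; θ_min ≈ 18.43°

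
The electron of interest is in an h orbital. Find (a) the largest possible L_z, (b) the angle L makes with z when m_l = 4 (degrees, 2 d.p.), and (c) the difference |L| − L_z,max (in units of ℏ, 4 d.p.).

An h state has l = 5.
L_z,max = lℏ = 5ℏ.
For m_l = 4: cos θ = 4/√30, θ ≈ 43.09°.
|L| − L_z,max = (√30 − 5)ℏ ≈ 0.4772ℏ.

L_z,max = 5ℏ; θ(m_l=4) ≈ 43.09°; |L|−L_z,max ≈ 0.4772ℏ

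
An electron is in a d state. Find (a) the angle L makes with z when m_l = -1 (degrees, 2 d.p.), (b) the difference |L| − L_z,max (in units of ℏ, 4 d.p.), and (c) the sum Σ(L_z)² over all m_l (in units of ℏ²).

A d state has l = 2.
For m_l = -1: cos θ = -1/√6, θ ≈ 114.09°.
|L| − L_z,max = (√6 − 2)ℏ ≈ 0.4495ℏ.
Σ m_l² = 10, so Σ(L_z)² = 10 ℏ².

θ(m_l=-1) ≈ 114.09°; |L|−L_z,max ≈ 0.4495ℏ; Σ(L_z)² = 10 ℏ²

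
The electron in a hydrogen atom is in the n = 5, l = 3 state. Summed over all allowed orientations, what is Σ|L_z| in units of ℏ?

Σ|L_z| = 12 ℏ

m_l runs from −3 to 3, i.e. {-3, -2, -1, 0, 1, 2, 3}.
Σ|m_l| = l(l+1) = 12.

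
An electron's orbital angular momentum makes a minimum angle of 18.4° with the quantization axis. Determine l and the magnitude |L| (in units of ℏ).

cos²θ_min = l/(l+1) = 0.9004.
Thus l = 0.9004/(1 − 0.9004) ≈ 9.
Then |L| = ℏ√(9·10) = 3√10 ℏ.

l = 9, |L| = 3√10 ℏ ≈ 9.487ℏ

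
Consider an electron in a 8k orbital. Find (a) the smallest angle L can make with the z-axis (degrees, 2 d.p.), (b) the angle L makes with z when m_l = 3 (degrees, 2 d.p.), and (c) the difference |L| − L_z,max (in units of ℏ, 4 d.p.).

The 8k subshell has l = 7.
cos θ_min = 7/√56, so θ_min ≈ 20.70°.
For m_l = 3: cos θ = 3/√56, θ ≈ 66.37°.
|L| − L_z,max = (2√14 − 7)ℏ ≈ 0.4833ℏ.

θ_min ≈ 20.70°; θ(m_l=3) ≈ 66.37°; |L|−L_z,max ≈ 0.4833ℏ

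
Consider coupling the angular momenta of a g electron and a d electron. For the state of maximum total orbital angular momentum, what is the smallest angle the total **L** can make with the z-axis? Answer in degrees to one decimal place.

θ_min ≈ 22.2°

Angular momentum addition gives L = |l₁ − l₂|, …, l₁ + l₂.
So L can be 2, 3, 4, 5, 6.
The maximum is L = 6, with |L_tot| = ℏ√(6·7) = √42 ℏ.
The minimum angle with z is arccos(6/√42) ≈ 22.2°.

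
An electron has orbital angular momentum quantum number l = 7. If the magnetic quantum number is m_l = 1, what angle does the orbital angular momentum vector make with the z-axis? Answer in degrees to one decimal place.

θ ≈ 82.3°

|L| = ℏ√(l(l+1)) = 2√14 ℏ.
L_z = m_l ℏ = 1ℏ.
cos θ = L_z/|L| = 1/√56, so θ ≈ 82.3°.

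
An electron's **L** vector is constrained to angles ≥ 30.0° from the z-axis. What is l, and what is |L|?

l = 3, |L| = 2√3 ℏ ≈ 3.464ℏ

At minimum angle, m_l = l, so cos θ = l/√(l(l+1)); cos²θ = l/(l+1) = 0.7500.
Thus l = 0.7500/(1 − 0.7500) ≈ 3.
Then |L| = ℏ√(3·4) = 2√3 ℏ.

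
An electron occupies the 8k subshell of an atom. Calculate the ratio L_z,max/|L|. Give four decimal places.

L_z,max/|L| = 0.9354

8k means n = 8, l = 7.
|L| = 2√14 ℏ ≈ 7.4833ℏ, while L_z,max = lℏ = 7ℏ.
L_z,max/|L| = 7/√56 = 0.9354.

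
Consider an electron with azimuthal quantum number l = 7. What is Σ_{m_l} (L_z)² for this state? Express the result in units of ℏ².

Σ(L_z)² = 280 ℏ²

The allowed m_l values are -7, -6, -5, -4, -3, -2, -1, 0, 1, 2, 3, 4, 5, 6, 7.
Summing m² from −7 to 7: Σ m_l² = 280.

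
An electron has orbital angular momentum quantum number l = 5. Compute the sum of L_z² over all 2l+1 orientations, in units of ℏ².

Σ(L_z)² = 110 ℏ²

The allowed m_l values are -5, -4, -3, -2, -1, 0, 1, 2, 3, 4, 5.
Σ m_l² = 2·(1 + 4 + 9 + 16 + 25) = 110.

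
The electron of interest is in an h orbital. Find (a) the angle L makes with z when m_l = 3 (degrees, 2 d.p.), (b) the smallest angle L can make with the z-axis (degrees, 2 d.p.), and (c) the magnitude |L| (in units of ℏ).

θ(m_l=3) ≈ 56.79°; θ_min ≈ 24.09°; |L| = √30 ℏ ≈ 5.477ℏ

For an h orbital, l = 5.
For m_l = 3: cos θ = 3/√30, θ ≈ 56.79°.
cos θ_min = 5/√30, so θ_min ≈ 24.09°.
|L| = ℏ√(5·6) = √30 ℏ ≈ 5.477ℏ.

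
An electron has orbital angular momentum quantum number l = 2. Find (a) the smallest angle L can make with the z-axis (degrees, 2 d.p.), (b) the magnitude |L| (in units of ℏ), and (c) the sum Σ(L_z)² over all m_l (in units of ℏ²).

cos θ_min = 2/√6, so θ_min ≈ 35.26°.
|L| = ℏ√(2·3) = √6 ℏ ≈ 2.449ℏ.
Σ m_l² = 10, so Σ(L_z)² = 10 ℏ².

θ_min ≈ 35.26°; |L| = √6 ℏ ≈ 2.449ℏ; Σ(L_z)² = 10 ℏ²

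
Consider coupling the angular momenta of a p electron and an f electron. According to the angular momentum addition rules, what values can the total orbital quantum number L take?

L = 2, 3, 4

Angular momentum addition gives L = |l₁ − l₂|, …, l₁ + l₂.
Allowed values: L = 2, 3, 4.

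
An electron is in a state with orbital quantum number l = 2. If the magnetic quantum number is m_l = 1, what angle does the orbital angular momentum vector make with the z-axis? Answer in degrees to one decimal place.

θ ≈ 65.9°

|L|² = l(l+1)ℏ² = 6ℏ², so |L| = √6 ℏ.
L_z = m_l ℏ = 1ℏ.
cos θ = L_z/|L| = 1/√6, so θ ≈ 65.9°.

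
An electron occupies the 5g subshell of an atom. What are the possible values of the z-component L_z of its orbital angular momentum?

For 5g, l = 4.
L_z = m_l ℏ with m_l ranging from −l to +l in integer steps.
For l = 4: m_l ∈ {-4, -3, -2, -1, 0, 1, 2, 3, 4}.

L_z ∈ {−4ℏ, −3ℏ, −2ℏ, −ℏ, 0, ℏ, 2ℏ, 3ℏ, 4ℏ}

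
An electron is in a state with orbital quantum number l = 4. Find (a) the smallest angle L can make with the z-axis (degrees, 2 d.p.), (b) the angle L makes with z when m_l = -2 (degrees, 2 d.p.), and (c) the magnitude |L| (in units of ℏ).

θ_min ≈ 26.57°; θ(m_l=-2) ≈ 116.57°; |L| = 2√5 ℏ ≈ 4.472ℏ

cos θ_min = 4/√20, so θ_min ≈ 26.57°.
For m_l = -2: cos θ = -2/√20, θ ≈ 116.57°.
|L| = ℏ√(4·5) = 2√5 ℏ ≈ 4.472ℏ.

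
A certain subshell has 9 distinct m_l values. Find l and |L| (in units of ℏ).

9 = 2l + 1, so l = (9−1)/2 = 4.
|L| = ℏ√(l(l+1)) = ℏ√(4·5) = 2√5 ℏ.

l = 4, |L| = 2√5 ℏ ≈ 4.472ℏ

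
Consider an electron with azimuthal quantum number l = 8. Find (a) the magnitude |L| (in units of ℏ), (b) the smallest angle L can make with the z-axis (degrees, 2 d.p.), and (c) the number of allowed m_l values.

|L| = ℏ√(8·9) = 6√2 ℏ ≈ 8.485ℏ.
cos θ_min = 8/√72, so θ_min ≈ 19.47°.
There are 2l+1 = 17 values of m_l.

|L| = 6√2 ℏ ≈ 8.485ℏ; θ_min ≈ 19.47°; 17 values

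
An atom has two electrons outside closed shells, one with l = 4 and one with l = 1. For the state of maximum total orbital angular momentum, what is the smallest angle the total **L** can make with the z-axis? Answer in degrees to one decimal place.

By the triangle rule, |l₁ − l₂| ≤ L ≤ l₁ + l₂.
Allowed values: L = 3, 4, 5.
The maximum is L = 5, with |L_tot| = ℏ√(5·6) = √30 ℏ.
The minimum angle with z is arccos(5/√30) ≈ 24.1°.

θ_min ≈ 24.1°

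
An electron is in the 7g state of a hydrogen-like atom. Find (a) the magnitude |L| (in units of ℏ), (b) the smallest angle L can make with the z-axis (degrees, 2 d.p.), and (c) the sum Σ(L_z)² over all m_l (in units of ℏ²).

|L| = 2√5 ℏ ≈ 4.472ℏ; θ_min ≈ 26.57°; Σ(L_z)² = 60 ℏ²

The 7g subshell has l = 4.
|L| = ℏ√(4·5) = 2√5 ℏ ≈ 4.472ℏ.
cos θ_min = 4/√20, so θ_min ≈ 26.57°.
Σ m_l² = 60, so Σ(L_z)² = 60 ℏ².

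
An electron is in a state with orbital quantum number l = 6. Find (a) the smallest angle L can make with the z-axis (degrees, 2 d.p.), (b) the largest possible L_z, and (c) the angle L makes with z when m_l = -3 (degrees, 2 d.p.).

cos θ_min = 6/√42, so θ_min ≈ 22.21°.
L_z,max = lℏ = 6ℏ.
For m_l = -3: cos θ = -3/√42, θ ≈ 117.58°.

θ_min ≈ 22.21°; L_z,max = 6ℏ; θ(m_l=-3) ≈ 117.58°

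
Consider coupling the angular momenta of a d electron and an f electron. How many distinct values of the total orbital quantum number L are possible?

5

L runs from |2 − 3| = 1 to 2 + 3 = 5.
Allowed values: L = 1, 2, 3, 4, 5.
That is 5 values.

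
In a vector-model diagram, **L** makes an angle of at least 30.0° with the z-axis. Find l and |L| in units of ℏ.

At minimum angle, m_l = l, so cos θ = l/√(l(l+1)); cos²θ = l/(l+1) = 0.7500.
l = cos²θ/sin²θ ≈ 3.
Then |L| = ℏ√(3·4) = 2√3 ℏ.

l = 3, |L| = 2√3 ℏ ≈ 3.464ℏ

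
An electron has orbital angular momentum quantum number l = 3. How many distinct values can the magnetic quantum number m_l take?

The number of m_l values is 2l + 1 = 2·3 + 1 = 7.

7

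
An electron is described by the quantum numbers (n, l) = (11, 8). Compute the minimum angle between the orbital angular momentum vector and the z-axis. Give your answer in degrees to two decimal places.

θ_min ≈ 19.47°

|L|² = l(l+1)ℏ² = 72ℏ², so |L| = 6√2 ℏ.
The smallest angle corresponds to the largest L_z, i.e. m_l = l = 8, giving L_z = 8ℏ.
cos θ_min = 8/√72, so θ_min ≈ 19.47°.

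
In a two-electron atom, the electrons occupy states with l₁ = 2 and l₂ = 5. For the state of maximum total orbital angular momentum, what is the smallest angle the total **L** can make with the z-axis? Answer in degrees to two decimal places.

Angular momentum addition gives L = |l₁ − l₂|, …, l₁ + l₂.
So L can be 3, 4, 5, 6, 7.
The maximum is L = 7, with |L_tot| = ℏ√(7·8) = 2√14 ℏ.
The minimum angle with z is arccos(7/√56) ≈ 20.70°.

θ_min ≈ 20.70°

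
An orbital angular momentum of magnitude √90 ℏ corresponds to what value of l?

l = 9

(|L|/ℏ)² = l(l+1) = 90.
Solving: l = 9.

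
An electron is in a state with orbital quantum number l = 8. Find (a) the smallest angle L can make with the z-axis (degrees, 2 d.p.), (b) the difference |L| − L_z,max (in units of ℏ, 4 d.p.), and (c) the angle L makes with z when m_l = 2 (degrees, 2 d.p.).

cos θ_min = 8/√72, so θ_min ≈ 19.47°.
|L| − L_z,max = (6√2 − 8)ℏ ≈ 0.4853ℏ.
For m_l = 2: cos θ = 2/√72, θ ≈ 76.37°.

θ_min ≈ 19.47°; |L|−L_z,max ≈ 0.4853ℏ; θ(m_l=2) ≈ 76.37°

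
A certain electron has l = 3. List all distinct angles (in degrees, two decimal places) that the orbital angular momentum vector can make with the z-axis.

θ ∈ {30.00°, 54.74°, 73.22°, 90.00°, 106.78°, 125.26°, 150.00°}

|L| = √(l(l+1)) ℏ = 2√3 ℏ.
cos θ = m_l/√12 for each m_l ∈ {-3, -2, -1, 0, 1, 2, 3}.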